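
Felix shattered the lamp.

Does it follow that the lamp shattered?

'Felix shattered the lamp' is the causative; it entails the inchoative 'the lamp shattered'.

yes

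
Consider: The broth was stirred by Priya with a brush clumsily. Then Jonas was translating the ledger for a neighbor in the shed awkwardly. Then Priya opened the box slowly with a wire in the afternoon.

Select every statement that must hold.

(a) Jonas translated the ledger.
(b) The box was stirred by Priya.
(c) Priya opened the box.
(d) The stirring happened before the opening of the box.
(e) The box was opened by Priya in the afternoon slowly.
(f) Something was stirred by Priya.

(a) Not entailed — 'was translating' is progressive on an accomplishment; it does not entail the completed 'translated'.
(b) Not entailed — Priya stirred the broth, not the box; the box belongs to the opening event.
(c) Entailed — dropping 'in the afternoon', 'with a wire', 'slowly' leaves a sub-description the original still satisfies.
(d) Entailed — the narrative places the stirring before the opening.
(e) Entailed — dropping 'with a wire' leaves a sub-description the original still satisfies.
(f) Entailed — this follows by dropping conjuncts from the stirring event's description.

(c), (d), (e), (f)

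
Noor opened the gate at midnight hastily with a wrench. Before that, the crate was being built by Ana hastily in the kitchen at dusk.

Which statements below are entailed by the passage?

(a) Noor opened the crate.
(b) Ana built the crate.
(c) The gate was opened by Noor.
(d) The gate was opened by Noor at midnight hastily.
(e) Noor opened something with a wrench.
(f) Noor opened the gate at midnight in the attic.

(a) Not entailed — Noor opened the gate, not the crate; the crate belongs to the building event.
(b) Not entailed — 'was building' is progressive on an accomplishment; it does not entail the completed 'built'.
(c) Entailed — the original entails any weakening of itself; this just drops 'hastily', 'with a wrench', 'at midnight'.
(d) Entailed — every conjunct here is already in the original opening event.
(e) Entailed — every conjunct here is already in the original opening event.
(f) Not entailed — 'in the attic' adds information not in the original event.

(c), (d), (e)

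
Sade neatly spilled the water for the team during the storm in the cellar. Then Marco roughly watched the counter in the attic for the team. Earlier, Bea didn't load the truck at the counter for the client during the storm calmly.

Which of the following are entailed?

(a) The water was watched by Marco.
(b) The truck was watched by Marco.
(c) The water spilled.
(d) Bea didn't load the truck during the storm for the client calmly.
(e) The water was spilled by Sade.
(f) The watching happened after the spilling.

(a) Not entailed — Marco watched the counter, not the water; the water belongs to the spilling event.
(b) Not entailed — Marco watched the counter, not the truck; the truck belongs to the loading event.
(c) Entailed — 'Sade spilled the water' is causative; it entails the inchoative 'the water spilled'.
(d) Not entailed — dropping 'at the counter' under negation is not valid — the original leaves open that Bea loaded the truck some other way.
(e) Entailed — this follows by dropping conjuncts from the spilling event's description.
(f) Entailed — the narrative places the spilling before the watching.

(c), (e), (f)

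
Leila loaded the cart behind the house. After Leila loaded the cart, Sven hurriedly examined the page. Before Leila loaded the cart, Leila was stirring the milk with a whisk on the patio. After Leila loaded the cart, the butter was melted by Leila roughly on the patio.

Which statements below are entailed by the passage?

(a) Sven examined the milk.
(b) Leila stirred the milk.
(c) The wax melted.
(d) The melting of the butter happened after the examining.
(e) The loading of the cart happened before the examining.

(a) Not entailed — Sven examined the page, not the milk; the milk belongs to the stirring event.
(b) Entailed — 'stir' is an activity; 'was stirring' entails that some stirring happened, so 'stirred' holds.
(c) Not entailed — the butter is what melted, not the wax.
(d) Not entailed — the narrative doesn't order the examining relative to the melting.
(e) Entailed — the narrative places the loading before the examining.

(b), (e)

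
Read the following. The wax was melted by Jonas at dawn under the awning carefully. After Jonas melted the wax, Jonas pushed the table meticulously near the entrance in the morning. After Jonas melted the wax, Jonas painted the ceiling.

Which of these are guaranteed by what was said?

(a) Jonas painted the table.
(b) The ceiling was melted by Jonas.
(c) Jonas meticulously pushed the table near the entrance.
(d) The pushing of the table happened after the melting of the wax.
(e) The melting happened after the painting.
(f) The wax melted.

(a) Not entailed — Jonas painted the ceiling, not the table; the table belongs to the pushing event.
(b) Not entailed — Jonas melted the wax, not the ceiling; the ceiling belongs to the painting event.
(c) Entailed — the original entails any weakening of itself; this just drops 'in the morning'.
(d) Entailed — the narrative places the melting before the pushing.
(e) Not entailed — the narrative places the melting before the painting, not after.
(f) Entailed — 'Jonas melted the wax' is causative; it entails the inchoative 'the wax melted'.

(c), (d), (f)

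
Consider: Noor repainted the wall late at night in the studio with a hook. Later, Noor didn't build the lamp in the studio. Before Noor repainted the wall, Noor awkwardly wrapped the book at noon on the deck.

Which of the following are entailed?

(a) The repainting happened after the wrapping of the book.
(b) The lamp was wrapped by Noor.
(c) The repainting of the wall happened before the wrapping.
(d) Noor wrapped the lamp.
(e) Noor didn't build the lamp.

(a) Entailed — the narrative places the wrapping before the repainting.
(b) Not entailed — Noor wrapped the book, not the lamp; the lamp belongs to the building event.
(c) Not entailed — the narrative places the wrapping before the repainting, not after.
(d) Not entailed — Noor wrapped the book, not the lamp; the lamp belongs to the building event.
(e) Not entailed — dropping 'in the studio' under negation is not valid — the original leaves open that Noor built the lamp some other way.

(a)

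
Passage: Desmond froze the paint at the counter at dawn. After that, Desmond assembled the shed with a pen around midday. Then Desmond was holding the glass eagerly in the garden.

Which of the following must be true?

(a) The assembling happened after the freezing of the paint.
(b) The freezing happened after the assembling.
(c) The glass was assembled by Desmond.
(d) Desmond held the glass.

(a), (d)

(a) Entailed — the narrative places the freezing before the assembling.
(b) Not entailed — the narrative places the freezing before the assembling, not after.
(c) Not entailed — Desmond assembled the shed, not the glass; the glass belongs to the holding event.
(d) Entailed — 'hold' is an activity; 'was holding' entails that some holding happened, so 'held' holds.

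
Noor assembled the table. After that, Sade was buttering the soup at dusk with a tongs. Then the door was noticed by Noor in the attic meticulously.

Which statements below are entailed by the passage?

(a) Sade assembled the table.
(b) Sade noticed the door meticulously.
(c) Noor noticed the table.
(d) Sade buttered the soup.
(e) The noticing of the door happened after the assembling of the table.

(e)

(a) Not entailed — the passage has Noor assembling the table, not Sade.
(b) Not entailed — the passage has Noor noticing the door, not Sade.
(c) Not entailed — Noor noticed the door, not the table; the table belongs to the assembling event.
(d) Not entailed — 'was buttering' is progressive on an accomplishment; it does not entail the completed 'buttered'.
(e) Entailed — the narrative places the assembling before the noticing.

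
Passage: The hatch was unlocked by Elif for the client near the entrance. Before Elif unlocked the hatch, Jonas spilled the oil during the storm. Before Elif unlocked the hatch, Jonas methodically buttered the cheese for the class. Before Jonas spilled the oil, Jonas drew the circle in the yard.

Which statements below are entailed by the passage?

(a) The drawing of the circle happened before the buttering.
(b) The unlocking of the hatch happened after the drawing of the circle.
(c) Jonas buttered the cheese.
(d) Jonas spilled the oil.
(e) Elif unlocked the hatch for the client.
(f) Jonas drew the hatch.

(b), (c), (d), (e)

(a) Not entailed — the narrative doesn't order the drawing relative to the buttering.
(b) Entailed — the narrative places the drawing before the unlocking.
(c) Entailed — every conjunct here is already in the original buttering event.
(d) Entailed — dropping 'during the storm' leaves a sub-description the original still satisfies.
(e) Entailed — this follows by dropping conjuncts from the unlocking event's description.
(f) Not entailed — Jonas drew the circle, not the hatch; the hatch belongs to the unlocking event.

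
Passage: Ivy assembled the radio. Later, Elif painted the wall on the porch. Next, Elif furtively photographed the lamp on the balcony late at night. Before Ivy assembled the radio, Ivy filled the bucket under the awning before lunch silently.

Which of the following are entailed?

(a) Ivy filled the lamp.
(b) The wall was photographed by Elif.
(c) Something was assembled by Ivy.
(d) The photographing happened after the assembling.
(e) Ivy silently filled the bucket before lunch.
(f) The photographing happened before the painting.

(a) Not entailed — Ivy filled the bucket, not the lamp; the lamp belongs to the photographing event.
(b) Not entailed — Elif photographed the lamp, not the wall; the wall belongs to the painting event.
(c) Entailed — the original entails any weakening of itself; this just generalizes the patient.
(d) Entailed — the narrative places the assembling before the photographing.
(e) Entailed — the original entails any weakening of itself; this just drops 'under the awning'.
(f) Not entailed — the narrative places the painting before the photographing, not after.

(c), (d), (e)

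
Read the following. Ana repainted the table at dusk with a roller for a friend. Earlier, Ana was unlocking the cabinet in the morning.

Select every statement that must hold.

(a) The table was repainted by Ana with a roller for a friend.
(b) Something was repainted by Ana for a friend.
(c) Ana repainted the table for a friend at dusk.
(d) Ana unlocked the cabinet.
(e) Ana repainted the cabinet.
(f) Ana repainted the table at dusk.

(a), (b), (c), (f)

(a) Entailed — this follows by dropping conjuncts from the repainting event's description.
(b) Entailed — this follows by dropping conjuncts from the repainting event's description.
(c) Entailed — the original entails any weakening of itself; this just drops 'with a roller'.
(d) Not entailed — 'was unlocking' is progressive on an accomplishment; it does not entail the completed 'unlocked'.
(e) Not entailed — Ana repainted the table, not the cabinet; the cabinet belongs to the unlocking event.
(f) Entailed — this follows by dropping conjuncts from the repainting event's description.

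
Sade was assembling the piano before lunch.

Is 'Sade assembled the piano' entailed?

'was assembling' is progressive; for an accomplishment like 'assemble the piano', it doesn't entail completion.

no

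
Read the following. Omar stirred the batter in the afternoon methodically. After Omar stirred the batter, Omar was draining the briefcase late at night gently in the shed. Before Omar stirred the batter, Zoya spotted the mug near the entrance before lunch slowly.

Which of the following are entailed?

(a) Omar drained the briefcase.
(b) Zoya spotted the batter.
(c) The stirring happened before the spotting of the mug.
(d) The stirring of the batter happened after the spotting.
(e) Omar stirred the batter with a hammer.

(a) Not entailed — 'was draining' is progressive on an accomplishment; it does not entail the completed 'drained'.
(b) Not entailed — Zoya spotted the mug, not the batter; the batter belongs to the stirring event.
(c) Not entailed — the narrative places the spotting before the stirring, not after.
(d) Entailed — the narrative places the spotting before the stirring.
(e) Not entailed — 'with a hammer' adds information not in the original event.

(d)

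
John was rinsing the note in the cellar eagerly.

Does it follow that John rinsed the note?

yes

'rinse' is atelic; if John was rinsing the note, then John rinsed the note (for some time).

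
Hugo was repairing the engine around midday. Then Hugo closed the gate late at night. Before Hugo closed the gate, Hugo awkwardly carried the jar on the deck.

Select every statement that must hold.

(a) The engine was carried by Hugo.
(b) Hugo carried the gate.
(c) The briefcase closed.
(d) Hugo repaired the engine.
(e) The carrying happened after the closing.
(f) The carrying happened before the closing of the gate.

(f)

(a) Not entailed — Hugo carried the jar, not the engine; the engine belongs to the repairing event.
(b) Not entailed — Hugo carried the jar, not the gate; the gate belongs to the closing event.
(c) Not entailed — the gate is what closed, not the briefcase.
(d) Not entailed — 'was repairing' is progressive on an accomplishment; it does not entail the completed 'repaired'.
(e) Not entailed — the narrative places the carrying before the closing, not after.
(f) Entailed — the narrative places the carrying before the closing.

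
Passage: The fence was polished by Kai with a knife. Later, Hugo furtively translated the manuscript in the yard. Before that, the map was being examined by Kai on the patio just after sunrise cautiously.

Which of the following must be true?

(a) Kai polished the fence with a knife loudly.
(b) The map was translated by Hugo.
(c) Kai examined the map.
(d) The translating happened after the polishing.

(a) Not entailed — 'loudly' adds information not in the original event.
(b) Not entailed — Hugo translated the manuscript, not the map; the map belongs to the examining event.
(c) Entailed — 'examine' is an activity; 'was examining' entails that some examining happened, so 'examined' holds.
(d) Entailed — the narrative places the polishing before the translating.

(c), (d)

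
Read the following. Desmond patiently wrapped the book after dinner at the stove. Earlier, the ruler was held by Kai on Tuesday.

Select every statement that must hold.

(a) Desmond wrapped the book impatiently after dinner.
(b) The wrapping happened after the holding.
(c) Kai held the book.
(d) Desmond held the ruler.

(a) Not entailed — 'impatiently' adds a manner not in (and inconsistent with) the original.
(b) Entailed — the narrative places the holding before the wrapping.
(c) Not entailed — Kai held the ruler, not the book; the book belongs to the wrapping event.
(d) Not entailed — the passage has Kai holding the ruler, not Desmond.

(b)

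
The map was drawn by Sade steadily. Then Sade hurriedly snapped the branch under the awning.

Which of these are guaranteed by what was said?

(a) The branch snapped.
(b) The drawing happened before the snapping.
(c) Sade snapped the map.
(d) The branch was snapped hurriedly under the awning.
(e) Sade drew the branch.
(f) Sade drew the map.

(a) Entailed — 'Sade snapped the branch' is causative; it entails the inchoative 'the branch snapped'.
(b) Entailed — the narrative places the drawing before the snapping.
(c) Not entailed — Sade snapped the branch, not the map; the map belongs to the drawing event.
(d) Entailed — this follows by dropping conjuncts from the snapping event's description.
(e) Not entailed — Sade drew the map, not the branch; the branch belongs to the snapping event.
(f) Entailed — this follows by dropping conjuncts from the drawing event's description.

(a), (b), (d), (f)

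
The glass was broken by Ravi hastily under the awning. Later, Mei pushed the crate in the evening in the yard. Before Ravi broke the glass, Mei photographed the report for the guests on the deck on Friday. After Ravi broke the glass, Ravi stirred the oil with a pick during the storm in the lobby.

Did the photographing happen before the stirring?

The narrative orders the photographing before the stirring.

yes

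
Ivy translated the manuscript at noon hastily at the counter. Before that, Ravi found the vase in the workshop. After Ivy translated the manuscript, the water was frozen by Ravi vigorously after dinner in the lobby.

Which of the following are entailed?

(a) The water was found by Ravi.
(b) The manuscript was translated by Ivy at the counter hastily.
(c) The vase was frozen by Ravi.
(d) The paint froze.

(b)

(a) Not entailed — Ravi found the vase, not the water; the water belongs to the freezing event.
(b) Entailed — this follows by dropping conjuncts from the translating event's description.
(c) Not entailed — Ravi froze the water, not the vase; the vase belongs to the finding event.
(d) Not entailed — the water is what froze, not the paint.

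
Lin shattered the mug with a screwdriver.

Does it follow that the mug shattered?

'Lin shattered the mug' is the causative; it entails the inchoative 'the mug shattered'.

yes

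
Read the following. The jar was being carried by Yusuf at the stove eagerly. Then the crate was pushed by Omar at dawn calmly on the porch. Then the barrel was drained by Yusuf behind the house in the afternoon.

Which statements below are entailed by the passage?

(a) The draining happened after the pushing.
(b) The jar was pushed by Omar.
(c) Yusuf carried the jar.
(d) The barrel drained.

(a) Entailed — the narrative places the pushing before the draining.
(b) Not entailed — Omar pushed the crate, not the jar; the jar belongs to the carrying event.
(c) Entailed — 'carry' is an activity; 'was carrying' entails that some carrying happened, so 'carried' holds.
(d) Entailed — 'Yusuf drained the barrel' is causative; it entails the inchoative 'the barrel drained'.

(a), (c), (d)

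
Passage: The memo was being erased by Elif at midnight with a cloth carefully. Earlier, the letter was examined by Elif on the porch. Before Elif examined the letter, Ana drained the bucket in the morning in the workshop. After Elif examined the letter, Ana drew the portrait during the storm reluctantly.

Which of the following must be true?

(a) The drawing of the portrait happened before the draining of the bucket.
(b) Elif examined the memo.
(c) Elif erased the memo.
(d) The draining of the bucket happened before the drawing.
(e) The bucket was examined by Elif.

(a) Not entailed — the narrative places the draining before the drawing, not after.
(b) Not entailed — Elif examined the letter, not the memo; the memo belongs to the erasing event.
(c) Not entailed — 'was erasing' is progressive on an accomplishment; it does not entail the completed 'erased'.
(d) Entailed — the narrative places the draining before the drawing.
(e) Not entailed — Elif examined the letter, not the bucket; the bucket belongs to the draining event.

(d)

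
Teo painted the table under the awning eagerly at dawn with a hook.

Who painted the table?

Teo

'Teo' marks the agent of the painting event.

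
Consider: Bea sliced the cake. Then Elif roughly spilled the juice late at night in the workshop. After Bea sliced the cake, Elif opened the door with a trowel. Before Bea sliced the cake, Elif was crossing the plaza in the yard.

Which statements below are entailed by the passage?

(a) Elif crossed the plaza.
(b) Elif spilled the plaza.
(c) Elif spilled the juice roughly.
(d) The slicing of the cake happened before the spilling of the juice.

(a) Not entailed — 'was crossing' is progressive on an accomplishment; it does not entail the completed 'crossed'.
(b) Not entailed — Elif spilled the juice, not the plaza; the plaza belongs to the crossing event.
(c) Entailed — this follows by dropping conjuncts from the spilling event's description.
(d) Entailed — the narrative places the slicing before the spilling.

(c), (d)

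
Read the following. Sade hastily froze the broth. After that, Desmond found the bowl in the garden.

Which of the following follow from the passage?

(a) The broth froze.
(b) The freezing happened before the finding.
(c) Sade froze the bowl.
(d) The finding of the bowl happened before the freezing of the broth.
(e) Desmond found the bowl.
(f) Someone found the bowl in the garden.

(a) Entailed — 'Sade froze the broth' is causative; it entails the inchoative 'the broth froze'.
(b) Entailed — the narrative places the freezing before the finding.
(c) Not entailed — Sade froze the broth, not the bowl; the bowl belongs to the finding event.
(d) Not entailed — the narrative places the freezing before the finding, not after.
(e) Entailed — this follows by dropping conjuncts from the finding event's description.
(f) Entailed — the original entails any weakening of itself; this just generalizes the agent.

(a), (b), (e), (f)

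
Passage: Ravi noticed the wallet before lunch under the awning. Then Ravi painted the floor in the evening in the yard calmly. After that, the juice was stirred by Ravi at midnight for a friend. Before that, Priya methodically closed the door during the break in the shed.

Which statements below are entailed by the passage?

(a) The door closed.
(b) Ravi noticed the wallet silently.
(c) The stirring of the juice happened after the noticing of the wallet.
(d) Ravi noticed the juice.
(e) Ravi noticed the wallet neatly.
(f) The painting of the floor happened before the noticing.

(a), (c)

(a) Entailed — 'Priya closed the door' is causative; it entails the inchoative 'the door closed'.
(b) Not entailed — 'silently' adds information not in the original event.
(c) Entailed — the narrative places the noticing before the stirring.
(d) Not entailed — Ravi noticed the wallet, not the juice; the juice belongs to the stirring event.
(e) Not entailed — 'neatly' adds information not in the original event.
(f) Not entailed — the narrative places the noticing before the painting, not after.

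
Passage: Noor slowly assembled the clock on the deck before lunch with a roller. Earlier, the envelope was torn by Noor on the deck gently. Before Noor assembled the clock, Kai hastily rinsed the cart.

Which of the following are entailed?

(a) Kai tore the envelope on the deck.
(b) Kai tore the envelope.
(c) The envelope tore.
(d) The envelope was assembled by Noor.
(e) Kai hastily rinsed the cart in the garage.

(c)

(a) Not entailed — the passage has Noor tearing the envelope, not Kai.
(b) Not entailed — the passage has Noor tearing the envelope, not Kai.
(c) Entailed — 'Noor tore the envelope' is causative; it entails the inchoative 'the envelope tore'.
(d) Not entailed — Noor assembled the clock, not the envelope; the envelope belongs to the tearing event.
(e) Not entailed — 'in the garage' adds information not in the original event.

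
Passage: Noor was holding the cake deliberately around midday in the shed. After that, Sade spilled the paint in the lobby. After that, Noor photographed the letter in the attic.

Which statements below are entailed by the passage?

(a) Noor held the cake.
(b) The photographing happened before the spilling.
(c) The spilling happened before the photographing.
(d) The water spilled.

(a), (c)

(a) Entailed — 'hold' is an activity; 'was holding' entails that some holding happened, so 'held' holds.
(b) Not entailed — the narrative places the spilling before the photographing, not after.
(c) Entailed — the narrative places the spilling before the photographing.
(d) Not entailed — the paint is what spilled, not the water.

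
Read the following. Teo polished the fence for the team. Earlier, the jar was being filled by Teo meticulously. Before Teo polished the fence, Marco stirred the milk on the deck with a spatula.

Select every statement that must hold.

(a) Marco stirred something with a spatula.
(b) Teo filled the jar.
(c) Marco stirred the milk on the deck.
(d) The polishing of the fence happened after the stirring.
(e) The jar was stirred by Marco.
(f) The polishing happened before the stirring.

(a), (c), (d)

(a) Entailed — this follows by dropping conjuncts from the stirring event's description.
(b) Not entailed — 'was filling' is progressive on an accomplishment; it does not entail the completed 'filled'.
(c) Entailed — dropping 'with a spatula' leaves a sub-description the original still satisfies.
(d) Entailed — the narrative places the stirring before the polishing.
(e) Not entailed — Marco stirred the milk, not the jar; the jar belongs to the filling event.
(f) Not entailed — the narrative places the stirring before the polishing, not after.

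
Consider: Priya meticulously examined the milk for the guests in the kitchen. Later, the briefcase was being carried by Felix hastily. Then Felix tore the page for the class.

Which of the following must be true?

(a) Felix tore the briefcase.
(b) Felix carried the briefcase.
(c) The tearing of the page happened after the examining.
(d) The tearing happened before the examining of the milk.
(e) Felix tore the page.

(a) Not entailed — Felix tore the page, not the briefcase; the briefcase belongs to the carrying event.
(b) Entailed — 'carry' is an activity; 'was carrying' entails that some carrying happened, so 'carried' holds.
(c) Entailed — the narrative places the examining before the tearing.
(d) Not entailed — the narrative places the examining before the tearing, not after.
(e) Entailed — dropping 'for the class' leaves a sub-description the original still satisfies.

(b), (c), (e)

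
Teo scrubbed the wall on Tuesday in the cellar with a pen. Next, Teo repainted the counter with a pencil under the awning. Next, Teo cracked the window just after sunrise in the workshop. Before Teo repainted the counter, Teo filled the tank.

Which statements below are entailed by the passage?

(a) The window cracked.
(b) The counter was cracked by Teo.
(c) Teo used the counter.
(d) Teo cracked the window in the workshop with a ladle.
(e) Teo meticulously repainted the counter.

(a)

(a) Entailed — 'Teo cracked the window' is causative; it entails the inchoative 'the window cracked'.
(b) Not entailed — Teo cracked the window, not the counter; the counter belongs to the repainting event.
(c) Not entailed — the counter is the patient, not an instrument — Teo used a pencil.
(d) Not entailed — 'with a ladle' adds information not in the original event.
(e) Not entailed — 'meticulously' adds information not in the original event.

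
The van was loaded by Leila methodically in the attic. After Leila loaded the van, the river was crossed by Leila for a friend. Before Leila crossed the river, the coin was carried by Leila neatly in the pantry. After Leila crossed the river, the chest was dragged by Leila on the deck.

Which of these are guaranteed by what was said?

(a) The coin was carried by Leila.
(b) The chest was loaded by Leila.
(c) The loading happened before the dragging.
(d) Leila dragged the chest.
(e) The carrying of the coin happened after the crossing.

(a), (c), (d)

(a) Entailed — dropping 'in the pantry', 'neatly' leaves a sub-description the original still satisfies.
(b) Not entailed — Leila loaded the van, not the chest; the chest belongs to the dragging event.
(c) Entailed — the narrative places the loading before the dragging.
(d) Entailed — dropping 'on the deck' leaves a sub-description the original still satisfies.
(e) Not entailed — the narrative places the carrying before the crossing, not after.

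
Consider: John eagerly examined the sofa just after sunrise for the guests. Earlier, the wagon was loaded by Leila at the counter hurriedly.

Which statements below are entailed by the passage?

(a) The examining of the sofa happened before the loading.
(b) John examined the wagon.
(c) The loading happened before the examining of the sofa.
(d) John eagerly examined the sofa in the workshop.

(c)

(a) Not entailed — the narrative places the loading before the examining, not after.
(b) Not entailed — John examined the sofa, not the wagon; the wagon belongs to the loading event.
(c) Entailed — the narrative places the loading before the examining.
(d) Not entailed — 'in the workshop' adds information not in the original event.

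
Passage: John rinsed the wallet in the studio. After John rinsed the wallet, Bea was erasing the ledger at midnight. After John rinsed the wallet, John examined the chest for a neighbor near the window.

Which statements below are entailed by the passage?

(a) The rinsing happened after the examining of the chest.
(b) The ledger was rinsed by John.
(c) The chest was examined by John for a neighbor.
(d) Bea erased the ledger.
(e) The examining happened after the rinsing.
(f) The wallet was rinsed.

(c), (e), (f)

(a) Not entailed — the narrative places the rinsing before the examining, not after.
(b) Not entailed — John rinsed the wallet, not the ledger; the ledger belongs to the erasing event.
(c) Entailed — this follows by dropping conjuncts from the examining event's description.
(d) Not entailed — 'was erasing' is progressive on an accomplishment; it does not entail the completed 'erased'.
(e) Entailed — the narrative places the rinsing before the examining.
(f) Entailed — this follows by dropping conjuncts from the rinsing event's description.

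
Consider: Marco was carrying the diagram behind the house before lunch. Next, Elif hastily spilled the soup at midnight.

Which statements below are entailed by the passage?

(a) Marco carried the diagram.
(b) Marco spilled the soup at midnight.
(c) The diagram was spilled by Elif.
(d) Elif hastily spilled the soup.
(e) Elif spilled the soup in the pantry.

(a) Entailed — 'carry' is an activity; 'was carrying' entails that some carrying happened, so 'carried' holds.
(b) Not entailed — the passage has Elif spilling the soup, not Marco.
(c) Not entailed — Elif spilled the soup, not the diagram; the diagram belongs to the carrying event.
(d) Entailed — dropping 'at midnight' leaves a sub-description the original still satisfies.
(e) Not entailed — 'in the pantry' adds information not in the original event.

(a), (d)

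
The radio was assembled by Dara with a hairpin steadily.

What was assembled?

the radio

'the radio' marks the patient of the assembling event.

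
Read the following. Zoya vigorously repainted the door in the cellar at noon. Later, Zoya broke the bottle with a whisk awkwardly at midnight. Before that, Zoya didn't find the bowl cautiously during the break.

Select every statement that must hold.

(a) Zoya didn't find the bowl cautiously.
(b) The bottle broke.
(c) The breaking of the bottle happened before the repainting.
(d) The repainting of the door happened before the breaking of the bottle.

(a) Not entailed — dropping 'during the break' under negation is not valid — the original leaves open that Zoya found the bowl some other way.
(b) Entailed — 'Zoya broke the bottle' is causative; it entails the inchoative 'the bottle broke'.
(c) Not entailed — the narrative places the repainting before the breaking, not after.
(d) Entailed — the narrative places the repainting before the breaking.

(b), (d)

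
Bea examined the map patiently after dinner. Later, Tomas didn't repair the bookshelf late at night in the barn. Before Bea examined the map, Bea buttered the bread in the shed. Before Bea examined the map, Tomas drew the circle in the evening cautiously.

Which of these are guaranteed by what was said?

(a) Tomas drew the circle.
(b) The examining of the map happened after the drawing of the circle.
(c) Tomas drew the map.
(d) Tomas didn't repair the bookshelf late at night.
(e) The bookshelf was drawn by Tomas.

(a), (b)

(a) Entailed — this follows by dropping conjuncts from the drawing event's description.
(b) Entailed — the narrative places the drawing before the examining.
(c) Not entailed — Tomas drew the circle, not the map; the map belongs to the examining event.
(d) Not entailed — dropping 'in the barn' under negation is not valid — the original leaves open that Tomas repaired the bookshelf some other way.
(e) Not entailed — Tomas drew the circle, not the bookshelf; the bookshelf belongs to the repairing event.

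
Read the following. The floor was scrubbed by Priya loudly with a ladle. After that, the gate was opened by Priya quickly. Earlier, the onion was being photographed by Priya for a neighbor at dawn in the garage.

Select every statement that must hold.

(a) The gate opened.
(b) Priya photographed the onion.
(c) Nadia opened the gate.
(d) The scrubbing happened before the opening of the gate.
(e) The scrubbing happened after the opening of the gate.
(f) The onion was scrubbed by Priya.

(a) Entailed — 'Priya opened the gate' is causative; it entails the inchoative 'the gate opened'.
(b) Not entailed — 'was photographing' is progressive on an accomplishment; it does not entail the completed 'photographed'.
(c) Not entailed — the passage has Priya opening the gate, not Nadia.
(d) Entailed — the narrative places the scrubbing before the opening.
(e) Not entailed — the narrative places the scrubbing before the opening, not after.
(f) Not entailed — Priya scrubbed the floor, not the onion; the onion belongs to the photographing event.

(a), (d)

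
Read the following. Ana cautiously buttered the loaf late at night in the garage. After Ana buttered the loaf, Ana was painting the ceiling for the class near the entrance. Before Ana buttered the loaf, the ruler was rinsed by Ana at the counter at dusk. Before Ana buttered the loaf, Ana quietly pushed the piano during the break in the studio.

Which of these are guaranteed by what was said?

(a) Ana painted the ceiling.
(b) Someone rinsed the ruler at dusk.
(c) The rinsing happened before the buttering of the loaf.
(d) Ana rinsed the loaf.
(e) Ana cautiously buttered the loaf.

(b), (c), (e)

(a) Not entailed — 'was painting' is progressive on an accomplishment; it does not entail the completed 'painted'.
(b) Entailed — this follows by dropping conjuncts from the rinsing event's description.
(c) Entailed — the narrative places the rinsing before the buttering.
(d) Not entailed — Ana rinsed the ruler, not the loaf; the loaf belongs to the buttering event.
(e) Entailed — the original entails any weakening of itself; this just drops 'late at night', 'in the garage'.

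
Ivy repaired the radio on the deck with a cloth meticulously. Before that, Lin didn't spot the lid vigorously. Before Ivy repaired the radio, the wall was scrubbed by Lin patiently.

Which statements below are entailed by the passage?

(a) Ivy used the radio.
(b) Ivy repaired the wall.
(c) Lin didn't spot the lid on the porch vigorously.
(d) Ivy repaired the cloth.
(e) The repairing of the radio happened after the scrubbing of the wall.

(a) Not entailed — the radio is the patient, not an instrument — Ivy used a cloth.
(b) Not entailed — Ivy repaired the radio, not the wall; the wall belongs to the scrubbing event.
(c) Entailed — under negation, adding a further restriction is entailed: if no such spotting event occurred, none occurred on the porch either.
(d) Not entailed — the cloth is the instrument, not what was repaired.
(e) Entailed — the narrative places the scrubbing before the repairing.

(c), (e)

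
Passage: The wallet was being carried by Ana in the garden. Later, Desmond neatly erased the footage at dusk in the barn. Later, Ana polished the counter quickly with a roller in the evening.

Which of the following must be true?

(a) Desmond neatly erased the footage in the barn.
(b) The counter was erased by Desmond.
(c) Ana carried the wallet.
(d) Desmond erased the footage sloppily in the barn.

(a), (c)

(a) Entailed — every conjunct here is already in the original erasing event.
(b) Not entailed — Desmond erased the footage, not the counter; the counter belongs to the polishing event.
(c) Entailed — 'carry' is an activity; 'was carrying' entails that some carrying happened, so 'carried' holds.
(d) Not entailed — 'sloppily' adds a manner not in (and inconsistent with) the original.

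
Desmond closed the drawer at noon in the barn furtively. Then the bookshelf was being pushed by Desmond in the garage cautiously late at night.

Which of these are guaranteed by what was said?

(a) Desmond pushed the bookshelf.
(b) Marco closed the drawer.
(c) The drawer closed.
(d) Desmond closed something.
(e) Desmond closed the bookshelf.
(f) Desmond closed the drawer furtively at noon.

(a), (c), (d), (f)

(a) Entailed — 'push' is an activity; 'was pushing' entails that some pushing happened, so 'pushed' holds.
(b) Not entailed — the passage has Desmond closing the drawer, not Marco.
(c) Entailed — 'Desmond closed the drawer' is causative; it entails the inchoative 'the drawer closed'.
(d) Entailed — this follows by dropping conjuncts from the closing event's description.
(e) Not entailed — Desmond closed the drawer, not the bookshelf; the bookshelf belongs to the pushing event.
(f) Entailed — this follows by dropping conjuncts from the closing event's description.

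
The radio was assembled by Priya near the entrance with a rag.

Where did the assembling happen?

'near the entrance' marks the location of the assembling event.

near the entrance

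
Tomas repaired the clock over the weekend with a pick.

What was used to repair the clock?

a pick

'with a pick' marks the instrument of the repairing event.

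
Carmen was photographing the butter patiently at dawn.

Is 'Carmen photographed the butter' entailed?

no

'was photographing' is progressive; for an accomplishment like 'photograph the butter', it doesn't entail completion.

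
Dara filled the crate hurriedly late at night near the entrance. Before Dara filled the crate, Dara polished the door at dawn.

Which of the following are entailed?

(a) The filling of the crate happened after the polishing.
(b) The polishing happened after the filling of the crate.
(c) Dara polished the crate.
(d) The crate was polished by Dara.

(a) Entailed — the narrative places the polishing before the filling.
(b) Not entailed — the narrative places the polishing before the filling, not after.
(c) Not entailed — Dara polished the door, not the crate; the crate belongs to the filling event.
(d) Not entailed — Dara polished the door, not the crate; the crate belongs to the filling event.

(a)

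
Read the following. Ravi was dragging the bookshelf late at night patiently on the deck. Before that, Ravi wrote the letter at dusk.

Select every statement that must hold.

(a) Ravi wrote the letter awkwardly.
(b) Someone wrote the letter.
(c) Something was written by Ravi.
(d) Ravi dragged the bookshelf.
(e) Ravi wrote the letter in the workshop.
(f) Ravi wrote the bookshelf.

(b), (c), (d)

(a) Not entailed — 'awkwardly' adds information not in the original event.
(b) Entailed — the original entails any weakening of itself; this just drops 'at dusk' and generalizes the agent.
(c) Entailed — this follows by dropping conjuncts from the writing event's description.
(d) Entailed — 'drag' is an activity; 'was dragging' entails that some dragging happened, so 'dragged' holds.
(e) Not entailed — 'in the workshop' adds information not in the original event.
(f) Not entailed — Ravi wrote the letter, not the bookshelf; the bookshelf belongs to the dragging event.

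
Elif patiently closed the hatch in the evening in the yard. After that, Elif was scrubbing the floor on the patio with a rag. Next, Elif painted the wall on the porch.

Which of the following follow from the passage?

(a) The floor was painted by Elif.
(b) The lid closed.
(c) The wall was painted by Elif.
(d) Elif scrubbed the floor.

(a) Not entailed — Elif painted the wall, not the floor; the floor belongs to the scrubbing event.
(b) Not entailed — the hatch is what closed, not the lid.
(c) Entailed — this follows by dropping conjuncts from the painting event's description.
(d) Entailed — 'scrub' is an activity; 'was scrubbing' entails that some scrubbing happened, so 'scrubbed' holds.

(c), (d)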